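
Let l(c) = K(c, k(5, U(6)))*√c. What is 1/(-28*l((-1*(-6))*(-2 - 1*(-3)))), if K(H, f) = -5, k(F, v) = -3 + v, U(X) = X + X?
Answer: √6/840 ≈ 0.0029161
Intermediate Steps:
U(X) = 2*X
l(c) = -5*√c
1/(-28*l((-1*(-6))*(-2 - 1*(-3)))) = 1/(-(-140)*√((-1*(-6))*(-2 - 1*(-3)))) = 1/(-(-140)*√(6*(-2 + 3))) = 1/(-(-140)*√(6*1)) = 1/(-(-140)*√6) = 1/(140*√6) = √6/840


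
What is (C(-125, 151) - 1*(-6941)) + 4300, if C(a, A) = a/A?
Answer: 1697266/151 ≈ 11240.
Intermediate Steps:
(C(-125, 151) - 1*(-6941)) + 4300 = (-125/151 - 1*(-6941)) + 4300 = (-125*1/151 + 6941) + 4300 = (-125/151 + 6941) + 4300 = 1047966/151 + 4300 = 1697266/151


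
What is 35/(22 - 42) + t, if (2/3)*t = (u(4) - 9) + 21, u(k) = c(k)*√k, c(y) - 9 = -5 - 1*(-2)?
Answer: 137/4 ≈ 34.250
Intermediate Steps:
c(y) = 6 (c(y) = 9 + (-5 - 1*(-2)) = 9 + (-5 + 2) = 9 - 3 = 6)
u(k) = 6*√k
t = 36 (t = 3*((6*√4 - 9) + 21)/2 = 3*((6*2 - 9) + 21)/2 = 3*((12 - 9) + 21)/2 = 3*(3 + 21)/2 = (3/2)*24 = 36)
35/(22 - 42) + t = 35/(22 - 42) + 36 = 35/(-20) + 36 = -1/20*35 + 36 = -7/4 + 36 = 137/4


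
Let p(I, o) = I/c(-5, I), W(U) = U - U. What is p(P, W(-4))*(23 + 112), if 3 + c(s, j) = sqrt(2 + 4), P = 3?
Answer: -405 - 135*sqrt(6) ≈ -735.68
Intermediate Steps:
W(U) = 0
c(s, j) = -3 + sqrt(6) (c(s, j) = -3 + sqrt(2 + 4) = -3 + sqrt(6))
p(I, o) = I/(-3 + sqrt(6))
p(P, W(-4))*(23 + 112) = (-1*3 - 1/3*3*sqrt(6))*(23 + 112) = (-3 - sqrt(6))*135 = -405 - 135*sqrt(6)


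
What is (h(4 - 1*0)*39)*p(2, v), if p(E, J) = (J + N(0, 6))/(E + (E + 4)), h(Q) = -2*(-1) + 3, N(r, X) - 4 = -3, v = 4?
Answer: 975/8 ≈ 121.88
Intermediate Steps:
N(r, X) = 1 (N(r, X) = 4 - 3 = 1)
h(Q) = 5 (h(Q) = 2 + 3 = 5)
p(E, J) = (1 + J)/(4 + 2*E) (p(E, J) = (J + 1)/(E + (E + 4)) = (1 + J)/(E + (4 + E)) = (1 + J)/(4 + 2*E))
(h(4 - 1*0)*39)*p(2, v) = (5*39)*((1 + 4)/(2*(2 + 2))) = 195*((½)*5/4) = 195*((½)*(¼)*5) = 195*(5/8) = 975/8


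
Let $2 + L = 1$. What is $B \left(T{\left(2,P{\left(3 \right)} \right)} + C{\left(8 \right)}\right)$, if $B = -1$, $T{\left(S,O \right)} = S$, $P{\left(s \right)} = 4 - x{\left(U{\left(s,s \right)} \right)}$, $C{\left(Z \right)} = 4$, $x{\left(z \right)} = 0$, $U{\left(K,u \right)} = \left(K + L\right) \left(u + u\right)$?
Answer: $-6$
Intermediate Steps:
$L = -1$ ($L = -2 + 1 = -1$)
$U{\left(K,u \right)} = 2 u \left(-1 + K\right)$ ($U{\left(K,u \right)} = \left(K - 1\right) \left(u + u\right) = \left(-1 + K\right) 2 u = 2 u \left(-1 + K\right)$)
$P{\left(s \right)} = 4$ ($P{\left(s \right)} = 4 - 0 = 4 + 0 = 4$)
$B \left(T{\left(2,P{\left(3 \right)} \right)} + C{\left(8 \right)}\right) = - (2 + 4) = \left(-1\right) 6 = -6$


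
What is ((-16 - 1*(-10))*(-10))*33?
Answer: 1980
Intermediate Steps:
((-16 - 1*(-10))*(-10))*33 = ((-16 + 10)*(-10))*33 = -6*(-10)*33 = 60*33 = 1980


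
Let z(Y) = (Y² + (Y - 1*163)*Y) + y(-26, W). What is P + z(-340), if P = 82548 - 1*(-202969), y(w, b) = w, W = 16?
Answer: 572111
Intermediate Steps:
z(Y) = -26 + Y² + Y*(-163 + Y) (z(Y) = (Y² + (Y - 1*163)*Y) - 26 = (Y² + (Y - 163)*Y) - 26 = (Y² + (-163 + Y)*Y) - 26 = (Y² + Y*(-163 + Y)) - 26 = -26 + Y² + Y*(-163 + Y))
P = 285517 (P = 82548 + 202969 = 285517)
P + z(-340) = 285517 + (-26 - 163*(-340) + 2*(-340)²) = 285517 + (-26 + 55420 + 2*115600) = 285517 + (-26 + 55420 + 231200) = 285517 + 286594 = 572111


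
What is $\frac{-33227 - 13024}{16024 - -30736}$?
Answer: $- \frac{46251}{46760} \approx -0.98911$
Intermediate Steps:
$\frac{-33227 - 13024}{16024 - -30736} = - \frac{46251}{16024 + 30736} = - \frac{46251}{46760}$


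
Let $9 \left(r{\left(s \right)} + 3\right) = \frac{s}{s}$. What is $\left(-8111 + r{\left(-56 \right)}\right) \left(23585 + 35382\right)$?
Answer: $- \frac{4306065175}{9} \approx -4.7845 \cdot 10^{8}$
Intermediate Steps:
$r{\left(s \right)} = - \frac{26}{9}$ ($r{\left(s \right)} = -3 + \frac{s \frac{1}{s}}{9} = -3 + \frac{1}{9} \cdot 1 = -3 + \frac{1}{9} = - \frac{26}{9}$)
$\left(-8111 + r{\left(-56 \right)}\right) \left(23585 + 35382\right) = \left(-8111 - \frac{26}{9}\right) \left(23585 + 35382\right) = \left(- \frac{73025}{9}\right) 58967 = - \frac{4306065175}{9}$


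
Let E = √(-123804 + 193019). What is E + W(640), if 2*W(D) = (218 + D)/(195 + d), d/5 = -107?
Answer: -429/340 + √69215 ≈ 261.83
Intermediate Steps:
d = -535 (d = 5*(-107) = -535)
W(D) = -109/340 - D/680 (W(D) = ((218 + D)/(195 - 535))/2 = ((218 + D)/(-340))/2 = ((218 + D)*(-1/340))/2 = (-109/170 - D/340)/2 = -109/340 - D/680)
E = √69215 ≈ 263.09
E + W(640) = √69215 + (-109/340 - 1/680*640) = √69215 + (-109/340 - 16/17) = √69215 - 429/340 = -429/340 + √69215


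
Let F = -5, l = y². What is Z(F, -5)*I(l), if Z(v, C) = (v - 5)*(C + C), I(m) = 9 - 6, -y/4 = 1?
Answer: 300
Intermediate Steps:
y = -4 (y = -4*1 = -4)
l = 16 (l = (-4)² = 16)
I(m) = 3
Z(v, C) = 2*C*(-5 + v) (Z(v, C) = (-5 + v)*(2*C) = 2*C*(-5 + v))
Z(F, -5)*I(l) = (2*(-5)*(-5 - 5))*3 = (2*(-5)*(-10))*3 = 100*3 = 300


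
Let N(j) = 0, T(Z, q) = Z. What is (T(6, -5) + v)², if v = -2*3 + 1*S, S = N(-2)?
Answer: 0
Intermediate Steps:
S = 0
v = -6 (v = -2*3 + 1*0 = -6 + 0 = -6)
(T(6, -5) + v)² = (6 - 6)² = 0² = 0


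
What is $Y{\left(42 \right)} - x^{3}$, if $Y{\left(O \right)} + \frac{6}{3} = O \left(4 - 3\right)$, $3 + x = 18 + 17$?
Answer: $-32728$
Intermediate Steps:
$x = 32$ ($x = -3 + \left(18 + 17\right) = -3 + 35 = 32$)
$Y{\left(O \right)} = -2 + O$ ($Y{\left(O \right)} = -2 + O \left(4 - 3\right) = -2 + O 1 = -2 + O$)
$Y{\left(42 \right)} - x^{3} = \left(-2 + 42\right) - 32^{3} = 40 - 32768 = -32728$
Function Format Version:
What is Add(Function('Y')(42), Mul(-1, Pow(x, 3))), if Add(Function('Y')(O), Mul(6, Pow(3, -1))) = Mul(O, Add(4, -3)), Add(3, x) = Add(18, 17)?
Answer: -32728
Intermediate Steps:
x = 32 (x = Add(-3, Add(18, 17)) = Add(-3, 35) = 32)
Function('Y')(O) = Add(-2, O) (Function('Y')(O) = Add(-2, Mul(O, Add(4, -3))) = Add(-2, Mul(O, 1)) = Add(-2, O))
Add(Function('Y')(42), Mul(-1, Pow(x, 3))) = Add(Add(-2, 42), Mul(-1, Pow(32, 3))) = Add(40, Mul(-1, 32768)) = Add(40, -32768) = -32728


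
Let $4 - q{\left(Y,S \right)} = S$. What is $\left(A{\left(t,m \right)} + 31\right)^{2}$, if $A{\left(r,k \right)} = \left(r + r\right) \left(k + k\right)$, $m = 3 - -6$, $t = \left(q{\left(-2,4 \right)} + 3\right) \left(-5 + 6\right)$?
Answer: $19321$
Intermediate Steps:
$q{\left(Y,S \right)} = 4 - S$
$t = 3$ ($t = \left(\left(4 - 4\right) + 3\right) \left(-5 + 6\right) = \left(\left(4 - 4\right) + 3\right) 1 = \left(0 + 3\right) 1 = 3 \cdot 1 = 3$)
$m = 9$ ($m = 3 + 6 = 9$)
$A{\left(r,k \right)} = 4 k r$ ($A{\left(r,k \right)} = 2 r 2 k = 4 k r$)
$\left(A{\left(t,m \right)} + 31\right)^{2} = \left(4 \cdot 9 \cdot 3 + 31\right)^{2} = \left(108 + 31\right)^{2} = 139^{2} = 19321$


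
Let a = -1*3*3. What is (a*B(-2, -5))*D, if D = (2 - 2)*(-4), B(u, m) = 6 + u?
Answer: 0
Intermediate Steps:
a = -9 (a = -3*3 = -9)
D = 0 (D = 0*(-4) = 0)
(a*B(-2, -5))*D = -9*(6 - 2)*0 = -9*4*0 = -36*0 = 0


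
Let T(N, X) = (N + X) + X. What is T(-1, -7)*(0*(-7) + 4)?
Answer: -60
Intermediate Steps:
T(N, X) = N + 2*X
T(-1, -7)*(0*(-7) + 4) = (-1 + 2*(-7))*(0*(-7) + 4) = (-1 - 14)*(0 + 4) = -15*4 = -60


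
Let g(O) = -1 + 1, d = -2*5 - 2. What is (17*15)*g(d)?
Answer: 0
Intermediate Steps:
d = -12 (d = -10 - 2 = -12)
g(O) = 0
(17*15)*g(d) = (17*15)*0 = 255*0 = 0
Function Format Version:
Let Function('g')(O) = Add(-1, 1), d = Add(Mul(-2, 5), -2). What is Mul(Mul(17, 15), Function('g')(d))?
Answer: 0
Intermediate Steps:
d = -12 (d = Add(-10, -2) = -12)
Function('g')(O) = 0
Mul(Mul(17, 15), Function('g')(d)) = Mul(Mul(17, 15), 0) = Mul(255, 0) = 0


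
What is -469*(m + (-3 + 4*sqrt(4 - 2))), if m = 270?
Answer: -125223 - 1876*sqrt(2) ≈ -1.2788e+5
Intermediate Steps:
-469*(m + (-3 + 4*sqrt(4 - 2))) = -469*(270 + (-3 + 4*sqrt(4 - 2))) = -469*(270 + (-3 + 4*sqrt(2))) = -469*(267 + 4*sqrt(2)) = -125223 - 1876*sqrt(2)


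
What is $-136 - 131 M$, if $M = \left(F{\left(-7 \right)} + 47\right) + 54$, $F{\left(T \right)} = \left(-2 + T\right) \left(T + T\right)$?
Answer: $-29873$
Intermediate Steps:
$F{\left(T \right)} = 2 T \left(-2 + T\right)$ ($F{\left(T \right)} = \left(-2 + T\right) 2 T = 2 T \left(-2 + T\right)$)
$M = 227$ ($M = \left(2 \left(-7\right) \left(-2 - 7\right) + 47\right) + 54 = \left(2 \left(-7\right) \left(-9\right) + 47\right) + 54 = \left(126 + 47\right) + 54 = 173 + 54 = 227$)
$-136 - 131 M = -136 - 29737 = -29873$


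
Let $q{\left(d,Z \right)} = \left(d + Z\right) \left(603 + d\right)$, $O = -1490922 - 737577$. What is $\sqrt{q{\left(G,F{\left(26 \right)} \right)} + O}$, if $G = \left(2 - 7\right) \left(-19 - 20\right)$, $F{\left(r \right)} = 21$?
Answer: $3 i \sqrt{228459} \approx 1433.9 i$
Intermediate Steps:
$O = -2228499$ ($O = -1490922 - 737577 = -2228499$)
$G = 195$ ($G = \left(-5\right) \left(-39\right) = 195$)
$q{\left(d,Z \right)} = \left(603 + d\right) \left(Z + d\right)$ ($q{\left(d,Z \right)} = \left(Z + d\right) \left(603 + d\right) = \left(603 + d\right) \left(Z + d\right)$)
$\sqrt{q{\left(G,F{\left(26 \right)} \right)} + O} = \sqrt{\left(195^{2} + 603 \cdot 21 + 603 \cdot 195 + 21 \cdot 195\right) - 2228499} = \sqrt{\left(38025 + 12663 + 117585 + 4095\right) - 2228499} = \sqrt{172368 - 2228499} = \sqrt{-2056131} = 3 i \sqrt{228459}$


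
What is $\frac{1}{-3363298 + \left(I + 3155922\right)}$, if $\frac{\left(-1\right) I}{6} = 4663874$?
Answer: $- \frac{1}{28190620} \approx -3.5473 \cdot 10^{-8}$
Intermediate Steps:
$I = -27983244$ ($I = \left(-6\right) 4663874 = -27983244$)
$\frac{1}{-3363298 + \left(I + 3155922\right)} = \frac{1}{-3363298 + \left(-27983244 + 3155922\right)} = \frac{1}{-3363298 - 24827322} = \frac{1}{-28190620} = - \frac{1}{28190620}$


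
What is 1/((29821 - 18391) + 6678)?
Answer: 1/18108 ≈ 5.5224e-5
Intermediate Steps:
1/((29821 - 18391) + 6678) = 1/(11430 + 6678) = 1/18108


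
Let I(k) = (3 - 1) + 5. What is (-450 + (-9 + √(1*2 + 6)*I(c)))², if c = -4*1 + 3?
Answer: 211073 - 12852*√2 ≈ 1.9290e+5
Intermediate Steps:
c = -1 (c = -4 + 3 = -1)
I(k) = 7 (I(k) = 2 + 5 = 7)
(-450 + (-9 + √(1*2 + 6)*I(c)))² = (-450 + (-9 + √(1*2 + 6)*7))² = (-450 + (-9 + √(2 + 6)*7))² = (-450 + (-9 + √8*7))² = (-450 + (-9 + (2*√2)*7))² = (-450 + (-9 + 14*√2))² = (-459 + 14*√2)²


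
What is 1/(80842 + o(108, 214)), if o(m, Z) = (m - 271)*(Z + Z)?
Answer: 1/11078 ≈ 9.0269e-5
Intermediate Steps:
o(m, Z) = 2*Z*(-271 + m) (o(m, Z) = (-271 + m)*(2*Z) = 2*Z*(-271 + m))
1/(80842 + o(108, 214)) = 1/(80842 + 2*214*(-271 + 108)) = 1/(80842 + 2*214*(-163)) = 1/(80842 - 69764) = 1/11078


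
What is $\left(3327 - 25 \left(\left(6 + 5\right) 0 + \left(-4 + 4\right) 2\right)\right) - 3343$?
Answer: $-16$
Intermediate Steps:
$\left(3327 - 25 \left(\left(6 + 5\right) 0 + \left(-4 + 4\right) 2\right)\right) - 3343 = \left(3327 - 25 \left(11 \cdot 0 + 0 \cdot 2\right)\right) - 3343 = \left(3327 - 25 \left(0 + 0\right)\right) - 3343 = \left(3327 - 0\right) - 3343 = \left(3327 + 0\right) - 3343 = 3327 - 3343 = -16$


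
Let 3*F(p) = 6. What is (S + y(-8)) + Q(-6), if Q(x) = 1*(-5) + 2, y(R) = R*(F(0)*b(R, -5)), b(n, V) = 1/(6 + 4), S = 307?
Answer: 1512/5 ≈ 302.40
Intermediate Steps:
F(p) = 2 (F(p) = (⅓)*6 = 2)
b(n, V) = ⅒ (b(n, V) = 1/10 = ⅒)
y(R) = R/5 (y(R) = R*(2*(⅒)) = R*(⅕) = R/5)
Q(x) = -3 (Q(x) = -5 + 2 = -3)
(S + y(-8)) + Q(-6) = (307 + (⅕)*(-8)) - 3 = (307 - 8/5) - 3 = 1527/5 - 3 = 1512/5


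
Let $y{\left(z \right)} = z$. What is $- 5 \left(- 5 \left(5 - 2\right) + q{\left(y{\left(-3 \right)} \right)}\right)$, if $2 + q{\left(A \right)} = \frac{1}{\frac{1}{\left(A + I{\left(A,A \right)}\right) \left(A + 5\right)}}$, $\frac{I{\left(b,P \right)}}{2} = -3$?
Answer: $175$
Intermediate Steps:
$I{\left(b,P \right)} = -6$ ($I{\left(b,P \right)} = 2 \left(-3\right) = -6$)
$q{\left(A \right)} = -2 + \left(-6 + A\right) \left(5 + A\right)$ ($q{\left(A \right)} = -2 + \frac{1}{\frac{1}{\left(A - 6\right) \left(A + 5\right)}} = -2 + \frac{1}{\frac{1}{\left(-6 + A\right) \left(5 + A\right)}} = -2 + \frac{1}{\frac{1}{-6 + A} \frac{1}{5 + A}} = -2 + \left(-6 + A\right) \left(5 + A\right)$)
$- 5 \left(- 5 \left(5 - 2\right) + q{\left(y{\left(-3 \right)} \right)}\right) = - 5 \left(- 5 \left(5 - 2\right) - \left(29 - 9\right)\right) = - 5 \left(\left(-5\right) 3 + \left(-32 + 9 + 3\right)\right) = - 5 \left(-15 - 20\right) = \left(-5\right) \left(-35\right) = 175$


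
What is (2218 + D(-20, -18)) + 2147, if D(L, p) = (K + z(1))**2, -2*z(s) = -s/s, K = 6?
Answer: 17629/4 ≈ 4407.3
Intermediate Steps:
z(s) = 1/2 (z(s) = -(-1)*s/s/2 = -(-1)/2 = -1/2*(-1) = 1/2)
D(L, p) = 169/4 (D(L, p) = (6 + 1/2)**2 = (13/2)**2 = 169/4)
(2218 + D(-20, -18)) + 2147 = (2218 + 169/4) + 2147 = 9041/4 + 2147 = 17629/4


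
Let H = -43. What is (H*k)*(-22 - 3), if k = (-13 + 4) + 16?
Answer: 7525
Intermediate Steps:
k = 7 (k = -9 + 16 = 7)
(H*k)*(-22 - 3) = (-43*7)*(-22 - 3) = -301*(-25) = 7525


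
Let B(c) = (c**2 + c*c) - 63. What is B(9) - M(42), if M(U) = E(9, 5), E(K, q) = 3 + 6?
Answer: 90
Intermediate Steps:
E(K, q) = 9
M(U) = 9
B(c) = -63 + 2*c**2 (B(c) = (c**2 + c**2) - 63 = 2*c**2 - 63 = -63 + 2*c**2)
B(9) - M(42) = (-63 + 2*9**2) - 1*9 = (-63 + 2*81) - 9 = (-63 + 162) - 9 = 99 - 9 = 90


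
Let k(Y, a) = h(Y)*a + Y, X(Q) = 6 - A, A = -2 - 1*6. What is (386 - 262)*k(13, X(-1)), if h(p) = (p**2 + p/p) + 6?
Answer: 307148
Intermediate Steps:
h(p) = 7 + p**2 (h(p) = (p**2 + 1) + 6 = (1 + p**2) + 6 = 7 + p**2)
A = -8 (A = -2 - 6 = -8)
X(Q) = 14 (X(Q) = 6 - 1*(-8) = 6 + 8 = 14)
k(Y, a) = Y + a*(7 + Y**2) (k(Y, a) = (7 + Y**2)*a + Y = a*(7 + Y**2) + Y = Y + a*(7 + Y**2))
(386 - 262)*k(13, X(-1)) = (386 - 262)*(13 + 14*(7 + 13**2)) = 124*(13 + 14*(7 + 169)) = 124*(13 + 14*176) = 124*(13 + 2464) = 124*2477 = 307148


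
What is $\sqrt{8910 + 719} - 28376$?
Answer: $-28376 + \sqrt{9629} \approx -28278.0$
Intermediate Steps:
$\sqrt{8910 + 719} - 28376 = \sqrt{9629} - 28376 = -28376 + \sqrt{9629}$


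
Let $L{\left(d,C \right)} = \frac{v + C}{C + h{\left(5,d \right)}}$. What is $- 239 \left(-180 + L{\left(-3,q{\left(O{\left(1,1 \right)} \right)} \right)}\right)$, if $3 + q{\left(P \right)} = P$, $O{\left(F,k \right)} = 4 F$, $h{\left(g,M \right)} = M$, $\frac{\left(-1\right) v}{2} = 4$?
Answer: $\frac{84367}{2} \approx 42184.0$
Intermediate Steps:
$v = -8$ ($v = \left(-2\right) 4 = -8$)
$q{\left(P \right)} = -3 + P$
$L{\left(d,C \right)} = \frac{-8 + C}{C + d}$
$- 239 \left(-180 + L{\left(-3,q{\left(O{\left(1,1 \right)} \right)} \right)}\right) = - 239 \left(-180 + \frac{-8 + \left(-3 + 4 \cdot 1\right)}{\left(-3 + 4 \cdot 1\right) - 3}\right) = - 239 \left(-180 + \frac{-8 + \left(-3 + 4\right)}{\left(-3 + 4\right) - 3}\right) = - 239 \left(-180 + \frac{-8 + 1}{1 - 3}\right) = - 239 \left(-180 + \frac{1}{-2} \left(-7\right)\right) = - 239 \left(-180 - - \frac{7}{2}\right) = - 239 \left(-180 + \frac{7}{2}\right) = \left(-239\right) \left(- \frac{353}{2}\right) = \frac{84367}{2}$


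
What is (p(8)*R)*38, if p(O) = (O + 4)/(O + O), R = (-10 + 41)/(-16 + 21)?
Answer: 1767/10 ≈ 176.70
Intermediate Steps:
R = 31/5 ≈ 6.2000
p(O) = (4 + O)/(2*O) (p(O) = (4 + O)/((2*O)) = (4 + O)*(1/(2*O)) = (4 + O)/(2*O))
(p(8)*R)*38 = (((1/2)*(4 + 8)/8)*(31/5))*38 = (((1/2)*(1/8)*12)*(31/5))*38 = ((3/4)*(31/5))*38 = (93/20)*38 = 1767/10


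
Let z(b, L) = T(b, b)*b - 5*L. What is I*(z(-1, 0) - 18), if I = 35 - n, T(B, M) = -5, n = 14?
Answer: -273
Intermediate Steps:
I = 21 (I = 35 - 1*14 = 35 - 14 = 21)
z(b, L) = -5*L - 5*b (z(b, L) = -5*b - 5*L = -5*L - 5*b)
I*(z(-1, 0) - 18) = 21*((-5*0 - 5*(-1)) - 18) = 21*((0 + 5) - 18) = 21*(5 - 18) = 21*(-13) = -273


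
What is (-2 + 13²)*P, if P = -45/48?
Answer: -2505/16 ≈ -156.56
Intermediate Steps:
P = -15/16 (P = -45*1/48 = -15/16 ≈ -0.93750)
(-2 + 13²)*P = (-2 + 13²)*(-15/16) = (-2 + 169)*(-15/16) = 167*(-15/16) = -2505/16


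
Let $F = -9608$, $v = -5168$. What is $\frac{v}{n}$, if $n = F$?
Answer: $\frac{646}{1201} \approx 0.53788$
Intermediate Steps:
$n = -9608$
$\frac{v}{n} = - \frac{5168}{-9608} = \left(-5168\right) \left(- \frac{1}{9608}\right) = \frac{646}{1201}$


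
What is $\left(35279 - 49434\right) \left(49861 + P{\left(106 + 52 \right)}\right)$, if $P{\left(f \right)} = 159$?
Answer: $-708033100$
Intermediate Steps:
$\left(35279 - 49434\right) \left(49861 + P{\left(106 + 52 \right)}\right) = \left(35279 - 49434\right) \left(49861 + 159\right) = \left(-14155\right) 50020 = -708033100$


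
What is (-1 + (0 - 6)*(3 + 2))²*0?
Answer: 0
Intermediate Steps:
(-1 + (0 - 6)*(3 + 2))²*0 = (-1 - 6*5)²*0 = (-1 - 30)²*0 = (-31)²*0 = 961*0 = 0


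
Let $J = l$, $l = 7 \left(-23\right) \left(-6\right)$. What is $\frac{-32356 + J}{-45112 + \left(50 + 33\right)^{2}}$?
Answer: $\frac{31390}{38223} \approx 0.82123$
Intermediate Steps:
$l = 966$ ($l = \left(-161\right) \left(-6\right) = 966$)
$J = 966$
$\frac{-32356 + J}{-45112 + \left(50 + 33\right)^{2}} = \frac{-32356 + 966}{-45112 + \left(50 + 33\right)^{2}} = - \frac{31390}{-45112 + 83^{2}} = - \frac{31390}{-45112 + 6889} = - \frac{31390}{-38223} = \left(-31390\right) \left(- \frac{1}{38223}\right) = \frac{31390}{38223}$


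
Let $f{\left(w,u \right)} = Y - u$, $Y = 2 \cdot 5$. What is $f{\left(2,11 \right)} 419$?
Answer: $-419$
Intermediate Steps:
$Y = 10$
$f{\left(w,u \right)} = 10 - u$
$f{\left(2,11 \right)} 419 = \left(10 - 11\right) 419 = \left(-1\right) 419 = -419$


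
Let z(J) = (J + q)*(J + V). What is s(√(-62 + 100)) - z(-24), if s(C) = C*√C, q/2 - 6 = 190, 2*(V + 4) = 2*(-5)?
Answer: 12144 + 38^(¾) ≈ 12159.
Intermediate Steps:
V = -9 (V = -4 + (2*(-5))/2 = -4 + (½)*(-10) = -4 - 5 = -9)
q = 392 (q = 12 + 2*190 = 12 + 380 = 392)
z(J) = (-9 + J)*(392 + J) (z(J) = (J + 392)*(J - 9) = (392 + J)*(-9 + J) = (-9 + J)*(392 + J))
s(C) = C^(3/2)
s(√(-62 + 100)) - z(-24) = (√(-62 + 100))^(3/2) - (-3528 + (-24)² + 383*(-24)) = (√38)^(3/2) - (-3528 + 576 - 9192) = 38^(¾) - 1*(-12144) = 38^(¾) + 12144 = 12144 + 38^(¾)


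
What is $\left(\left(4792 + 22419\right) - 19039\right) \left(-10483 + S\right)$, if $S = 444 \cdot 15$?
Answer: $-31241556$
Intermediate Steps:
$S = 6660$
$\left(\left(4792 + 22419\right) - 19039\right) \left(-10483 + S\right) = \left(\left(4792 + 22419\right) - 19039\right) \left(-10483 + 6660\right) = \left(27211 - 19039\right) \left(-3823\right) = 8172 \left(-3823\right) = -31241556$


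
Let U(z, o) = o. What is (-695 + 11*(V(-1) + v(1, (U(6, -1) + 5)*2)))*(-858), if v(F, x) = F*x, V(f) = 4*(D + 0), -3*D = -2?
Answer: 495638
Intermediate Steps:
D = ⅔ (D = -⅓*(-2) = ⅔ ≈ 0.66667)
V(f) = 8/3 (V(f) = 4*(⅔ + 0) = 4*(⅔) = 8/3)
(-695 + 11*(V(-1) + v(1, (U(6, -1) + 5)*2)))*(-858) = (-695 + 11*(8/3 + 1*((-1 + 5)*2)))*(-858) = (-695 + 11*(8/3 + 1*(4*2)))*(-858) = (-695 + 11*(8/3 + 1*8))*(-858) = (-695 + 11*(8/3 + 8))*(-858) = (-695 + 11*(32/3))*(-858) = (-695 + 352/3)*(-858) = -1733/3*(-858) = 495638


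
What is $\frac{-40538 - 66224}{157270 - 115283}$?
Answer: $- \frac{106762}{41987} \approx -2.5427$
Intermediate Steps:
$\frac{-40538 - 66224}{157270 - 115283} = - \frac{106762}{41987}$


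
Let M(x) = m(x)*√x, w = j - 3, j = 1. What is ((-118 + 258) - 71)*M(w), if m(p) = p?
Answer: -138*I*√2 ≈ -195.16*I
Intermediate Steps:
w = -2 (w = 1 - 3 = -2)
M(x) = x^(3/2) (M(x) = x*√x = x^(3/2))
((-118 + 258) - 71)*M(w) = ((-118 + 258) - 71)*(-2)^(3/2) = (140 - 71)*(-2*I*√2) = 69*(-2*I*√2) = -138*I*√2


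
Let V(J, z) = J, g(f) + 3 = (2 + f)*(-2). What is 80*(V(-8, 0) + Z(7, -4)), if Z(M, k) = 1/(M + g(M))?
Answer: -4520/7 ≈ -645.71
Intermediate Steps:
g(f) = -7 - 2*f (g(f) = -3 + (2 + f)*(-2) = -3 + (-4 - 2*f) = -7 - 2*f)
Z(M, k) = 1/(-7 - M) (Z(M, k) = 1/(M + (-7 - 2*M)) = 1/(-7 - M))
80*(V(-8, 0) + Z(7, -4)) = 80*(-8 + 1/(-7 - 1*7)) = 80*(-8 + 1/(-7 - 7)) = 80*(-8 + 1/(-14)) = 80*(-8 - 1/14) = 80*(-113/14) = -4520/7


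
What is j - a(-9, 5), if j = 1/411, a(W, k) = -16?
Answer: 6577/411 ≈ 16.002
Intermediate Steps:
j = 1/411 ≈ 0.0024331
j - a(-9, 5) = 1/411 - 1*(-16) = 1/411 + 16 = 6577/411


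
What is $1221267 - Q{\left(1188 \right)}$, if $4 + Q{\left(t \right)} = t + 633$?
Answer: $1219450$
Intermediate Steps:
$Q{\left(t \right)} = 629 + t$ ($Q{\left(t \right)} = -4 + \left(t + 633\right) = -4 + \left(633 + t\right) = 629 + t$)
$1221267 - Q{\left(1188 \right)} = 1221267 - \left(629 + 1188\right) = 1221267 - 1817 = 1219450$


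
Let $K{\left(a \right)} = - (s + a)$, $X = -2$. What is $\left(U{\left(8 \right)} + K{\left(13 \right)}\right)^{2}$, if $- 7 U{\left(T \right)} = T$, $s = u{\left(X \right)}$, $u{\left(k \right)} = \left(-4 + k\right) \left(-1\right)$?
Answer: $\frac{19881}{49} \approx 405.73$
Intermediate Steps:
$u{\left(k \right)} = 4 - k$
$s = 6$ ($s = 4 - -2 = 4 + 2 = 6$)
$U{\left(T \right)} = - \frac{T}{7}$
$K{\left(a \right)} = -6 - a$ ($K{\left(a \right)} = - (6 + a) = -6 - a$)
$\left(U{\left(8 \right)} + K{\left(13 \right)}\right)^{2} = \left(\left(- \frac{1}{7}\right) 8 - 19\right)^{2} = \left(- \frac{8}{7} - 19\right)^{2} = \left(- \frac{141}{7}\right)^{2} = \frac{19881}{49}$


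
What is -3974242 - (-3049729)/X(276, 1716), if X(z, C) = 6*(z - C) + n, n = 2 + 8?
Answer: -34300758189/8630 ≈ -3.9746e+6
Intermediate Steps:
n = 10
X(z, C) = 10 - 6*C + 6*z (X(z, C) = 6*(z - C) + 10 = (-6*C + 6*z) + 10 = 10 - 6*C + 6*z)
-3974242 - (-3049729)/X(276, 1716) = -3974242 - (-3049729)/(10 - 6*1716 + 6*276) = -3974242 - (-3049729)/(10 - 10296 + 1656) = -3974242 - (-3049729)/(-8630) = -3974242 - (-3049729)*(-1)/8630 = -3974242 - 1*3049729/8630 = -3974242 - 3049729/8630 = -34300758189/8630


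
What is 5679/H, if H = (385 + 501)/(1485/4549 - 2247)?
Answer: -29020025061/2015207 ≈ -14401.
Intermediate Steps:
H = -2015207/5110059 (H = 886/(1485*(1/4549) - 2247) = 886/(1485/4549 - 2247) = 886/(-10220118/4549) = 886*(-4549/10220118) = -2015207/5110059 ≈ -0.39436)
5679/H = 5679/(-2015207/5110059) = 5679*(-5110059/2015207) = -29020025061/2015207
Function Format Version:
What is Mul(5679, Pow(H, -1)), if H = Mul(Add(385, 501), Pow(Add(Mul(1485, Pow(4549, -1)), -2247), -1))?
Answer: Rational(-29020025061, 2015207) ≈ -14401.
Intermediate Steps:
H = Rational(-2015207, 5110059) (H = Mul(886, Pow(Add(Mul(1485, Rational(1, 4549)), -2247), -1)) = Mul(886, Pow(Add(Rational(1485, 4549), -2247), -1)) = Mul(886, Pow(Rational(-10220118, 4549), -1)) = Mul(886, Rational(-4549, 10220118)) = Rational(-2015207, 5110059) ≈ -0.39436)
Mul(5679, Pow(H, -1)) = Mul(5679, Pow(Rational(-2015207, 5110059), -1)) = Mul(5679, Rational(-5110059, 2015207)) = Rational(-29020025061, 2015207)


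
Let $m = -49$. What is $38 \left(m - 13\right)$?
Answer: $-2356$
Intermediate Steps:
$38 \left(m - 13\right) = 38 \left(-49 - 13\right) = 38 \left(-62\right) = -2356$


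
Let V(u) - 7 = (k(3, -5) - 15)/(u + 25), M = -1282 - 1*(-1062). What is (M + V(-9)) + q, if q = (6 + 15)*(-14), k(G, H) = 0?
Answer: -8127/16 ≈ -507.94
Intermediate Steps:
M = -220 (M = -1282 + 1062 = -220)
V(u) = 7 - 15/(25 + u) (V(u) = 7 + (0 - 15)/(u + 25) = 7 - 15/(25 + u))
q = -294 (q = 21*(-14) = -294)
(M + V(-9)) + q = (-220 + (160 + 7*(-9))/(25 - 9)) - 294 = (-220 + (160 - 63)/16) - 294 = (-220 + (1/16)*97) - 294 = (-220 + 97/16) - 294 = -3423/16 - 294 = -8127/16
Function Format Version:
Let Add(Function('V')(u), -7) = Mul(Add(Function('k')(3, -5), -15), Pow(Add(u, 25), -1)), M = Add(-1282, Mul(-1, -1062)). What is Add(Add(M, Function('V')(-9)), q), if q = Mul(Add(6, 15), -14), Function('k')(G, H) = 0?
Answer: Rational(-8127, 16) ≈ -507.94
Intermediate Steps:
M = -220 (M = Add(-1282, 1062) = -220)
Function('V')(u) = Add(7, Mul(-15, Pow(Add(25, u), -1))) (Function('V')(u) = Add(7, Mul(Add(0, -15), Pow(Add(u, 25), -1))) = Add(7, Mul(-15, Pow(Add(25, u), -1))))
q = -294 (q = Mul(21, -14) = -294)
Add(Add(M, Function('V')(-9)), q) = Add(Add(-220, Mul(Pow(Add(25, -9), -1), Add(160, Mul(7, -9)))), -294) = Add(Add(-220, Mul(Pow(16, -1), Add(160, -63))), -294) = Add(Add(-220, Mul(Rational(1, 16), 97)), -294) = Add(Add(-220, Rational(97, 16)), -294) = Add(Rational(-3423, 16), -294) = Rational(-8127, 16)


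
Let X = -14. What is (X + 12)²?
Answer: 4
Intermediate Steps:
(X + 12)² = (-14 + 12)² = (-2)² = 4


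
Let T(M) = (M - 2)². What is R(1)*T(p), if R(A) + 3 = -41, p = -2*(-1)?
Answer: 0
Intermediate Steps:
p = 2
T(M) = (-2 + M)²
R(A) = -44 (R(A) = -3 - 41 = -44)
R(1)*T(p) = -44*(-2 + 2)² = -44*0² = -44*0 = 0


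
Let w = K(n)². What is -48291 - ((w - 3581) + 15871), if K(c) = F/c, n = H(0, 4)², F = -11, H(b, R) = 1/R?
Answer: -91557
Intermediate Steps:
n = 1/16 (n = (1/4)² = (¼)² = 1/16 ≈ 0.062500)
K(c) = -11/c
w = 30976 (w = (-11/1/16)² = (-11*16)² = (-176)² = 30976)
-48291 - ((w - 3581) + 15871) = -48291 - ((30976 - 3581) + 15871) = -48291 - (27395 + 15871) = -48291 - 1*43266 = -48291 - 43266 = -91557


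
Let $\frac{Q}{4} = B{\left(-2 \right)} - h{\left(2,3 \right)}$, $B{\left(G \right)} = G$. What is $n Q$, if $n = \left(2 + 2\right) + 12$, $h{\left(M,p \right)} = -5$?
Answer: $192$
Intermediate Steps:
$n = 16$ ($n = 4 + 12 = 16$)
$Q = 12$ ($Q = 4 \left(-2 - -5\right) = 4 \left(-2 + 5\right) = 4 \cdot 3 = 12$)
$n Q = 16 \cdot 12 = 192$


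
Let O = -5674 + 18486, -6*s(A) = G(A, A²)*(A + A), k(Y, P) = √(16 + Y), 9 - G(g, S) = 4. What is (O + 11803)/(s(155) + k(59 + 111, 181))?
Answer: -1846125/19321 - 221535*√186/598951 ≈ -100.59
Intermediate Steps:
G(g, S) = 5 (G(g, S) = 9 - 1*4 = 9 - 4 = 5)
s(A) = -5*A/3 (s(A) = -5*(A + A)/6 = -5*2*A/6 = -5*A/3)
O = 12812
(O + 11803)/(s(155) + k(59 + 111, 181)) = (12812 + 11803)/(-5/3*155 + √(16 + (59 + 111))) = 24615/(-775/3 + √(16 + 170)) = 24615/(-775/3 + √186)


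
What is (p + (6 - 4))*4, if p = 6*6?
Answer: 152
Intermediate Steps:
p = 36
(p + (6 - 4))*4 = (36 + (6 - 4))*4 = (36 + 2)*4 = 38*4 = 152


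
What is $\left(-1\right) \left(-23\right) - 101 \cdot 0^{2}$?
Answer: $23$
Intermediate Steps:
$\left(-1\right) \left(-23\right) - 101 \cdot 0^{2} = 23 - 0 = 23 + 0 = 23$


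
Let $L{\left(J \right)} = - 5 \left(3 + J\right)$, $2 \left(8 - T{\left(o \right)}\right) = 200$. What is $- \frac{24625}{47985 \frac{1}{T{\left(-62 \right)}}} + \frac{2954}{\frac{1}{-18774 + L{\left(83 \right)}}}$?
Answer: $- \frac{544424074652}{9597} \approx -5.6729 \cdot 10^{7}$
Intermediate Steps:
$T{\left(o \right)} = -92$ ($T{\left(o \right)} = 8 - 100 = -92$)
$L{\left(J \right)} = -15 - 5 J$
$- \frac{24625}{47985 \frac{1}{T{\left(-62 \right)}}} + \frac{2954}{\frac{1}{-18774 + L{\left(83 \right)}}} = - \frac{24625}{47985 \frac{1}{-92}} + \frac{2954}{\frac{1}{-18774 - 430}} = - \frac{24625}{47985 \left(- \frac{1}{92}\right)} + \frac{2954}{\frac{1}{-18774 - 430}} = - \frac{24625}{- \frac{47985}{92}} + \frac{2954}{\frac{1}{-18774 - 430}} = \left(-24625\right) \left(- \frac{92}{47985}\right) + \frac{2954}{\frac{1}{-19204}} = \frac{453100}{9597} + \frac{2954}{- \frac{1}{19204}} = \frac{453100}{9597} + 2954 \left(-19204\right) = \frac{453100}{9597} - 56728616 = - \frac{544424074652}{9597}$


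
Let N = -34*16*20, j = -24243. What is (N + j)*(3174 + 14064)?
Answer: -605450274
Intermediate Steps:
N = -10880 (N = -544*20 = -10880)
(N + j)*(3174 + 14064) = (-10880 - 24243)*(3174 + 14064) = -35123*17238 = -605450274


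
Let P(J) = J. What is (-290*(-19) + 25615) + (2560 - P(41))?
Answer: 33644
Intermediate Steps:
(-290*(-19) + 25615) + (2560 - P(41)) = (-290*(-19) + 25615) + (2560 - 1*41) = (5510 + 25615) + (2560 - 41) = 31125 + 2519 = 33644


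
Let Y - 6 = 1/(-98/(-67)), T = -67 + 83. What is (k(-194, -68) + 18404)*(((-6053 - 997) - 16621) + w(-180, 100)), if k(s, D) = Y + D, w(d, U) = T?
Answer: -42521825865/98 ≈ -4.3390e+8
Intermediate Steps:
T = 16
w(d, U) = 16
Y = 655/98 (Y = 6 + 1/(-98/(-67)) = 6 + 1/(-98*(-1/67)) = 6 + 1/(98/67) = 6 + 67/98 = 655/98 ≈ 6.6837)
k(s, D) = 655/98 + D
(k(-194, -68) + 18404)*(((-6053 - 997) - 16621) + w(-180, 100)) = ((655/98 - 68) + 18404)*(((-6053 - 997) - 16621) + 16) = (-6009/98 + 18404)*((-7050 - 16621) + 16) = 1797583*(-23671 + 16)/98 = (1797583/98)*(-23655) = -42521825865/98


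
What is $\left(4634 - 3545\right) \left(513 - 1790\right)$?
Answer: $-1390653$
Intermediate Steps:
$\left(4634 - 3545\right) \left(513 - 1790\right) = 1089 \left(-1277\right) = -1390653$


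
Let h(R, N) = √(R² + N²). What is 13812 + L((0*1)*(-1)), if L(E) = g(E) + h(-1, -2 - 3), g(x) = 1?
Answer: 13813 + √26 ≈ 13818.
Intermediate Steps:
h(R, N) = √(N² + R²)
L(E) = 1 + √26 (L(E) = 1 + √((-2 - 3)² + (-1)²) = 1 + √((-5)² + 1) = 1 + √(25 + 1) = 1 + √26)
13812 + L((0*1)*(-1)) = 13812 + (1 + √26) = 13813 + √26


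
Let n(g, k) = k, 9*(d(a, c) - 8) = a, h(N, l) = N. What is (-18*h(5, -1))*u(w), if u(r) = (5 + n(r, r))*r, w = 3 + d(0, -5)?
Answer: -15840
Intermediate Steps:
d(a, c) = 8 + a/9
w = 11 (w = 3 + (8 + (1/9)*0) = 3 + (8 + 0) = 3 + 8 = 11)
u(r) = r*(5 + r) (u(r) = (5 + r)*r = r*(5 + r))
(-18*h(5, -1))*u(w) = (-18*5)*(11*(5 + 11)) = -990*16 = -90*176 = -15840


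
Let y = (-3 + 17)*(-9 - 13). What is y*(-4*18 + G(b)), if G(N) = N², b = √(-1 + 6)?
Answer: 20636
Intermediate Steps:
y = -308 (y = 14*(-22) = -308)
b = √5 ≈ 2.2361
y*(-4*18 + G(b)) = -308*(-4*18 + (√5)²) = -308*(-72 + 5) = -308*(-67) = 20636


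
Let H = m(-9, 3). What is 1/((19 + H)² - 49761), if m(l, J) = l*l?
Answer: -1/39761 ≈ -2.5150e-5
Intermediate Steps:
m(l, J) = l²
H = 81 (H = (-9)² = 81)
1/((19 + H)² - 49761) = 1/((19 + 81)² - 49761) = 1/(100² - 49761) = 1/(10000 - 49761) = 1/(-39761) = -1/39761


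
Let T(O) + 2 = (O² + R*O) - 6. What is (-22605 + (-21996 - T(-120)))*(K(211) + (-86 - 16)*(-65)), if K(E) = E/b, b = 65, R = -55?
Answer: -28281143473/65 ≈ -4.3509e+8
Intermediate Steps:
T(O) = -8 + O² - 55*O (T(O) = -2 + ((O² - 55*O) - 6) = -2 + (-6 + O² - 55*O) = -8 + O² - 55*O)
K(E) = E/65
(-22605 + (-21996 - T(-120)))*(K(211) + (-86 - 16)*(-65)) = (-22605 + (-21996 - (-8 + (-120)² - 55*(-120))))*((1/65)*211 + (-86 - 16)*(-65)) = (-22605 + (-21996 - (-8 + 14400 + 6600)))*(211/65 - 102*(-65)) = (-22605 + (-21996 - 1*20992))*(211/65 + 6630) = (-22605 + (-21996 - 20992))*(431161/65) = (-22605 - 42988)*(431161/65) = -65593*431161/65 = -28281143473/65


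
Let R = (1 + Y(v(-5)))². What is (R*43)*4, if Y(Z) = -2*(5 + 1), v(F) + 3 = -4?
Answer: 20812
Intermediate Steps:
v(F) = -7 (v(F) = -3 - 4 = -7)
Y(Z) = -12 (Y(Z) = -2*6 = -12)
R = 121 (R = (1 - 12)² = (-11)² = 121)
(R*43)*4 = (121*43)*4 = 5203*4 = 20812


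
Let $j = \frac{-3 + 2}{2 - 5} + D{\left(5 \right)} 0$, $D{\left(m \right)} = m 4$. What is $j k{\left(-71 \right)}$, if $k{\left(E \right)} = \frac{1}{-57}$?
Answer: $- \frac{1}{171} \approx -0.005848$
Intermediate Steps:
$D{\left(m \right)} = 4 m$
$k{\left(E \right)} = - \frac{1}{57}$
$j = \frac{1}{3}$ ($j = \frac{-3 + 2}{2 - 5} + 4 \cdot 5 \cdot 0 = - \frac{1}{-3} + 20 \cdot 0 = \left(-1\right) \left(- \frac{1}{3}\right) + 0 = \frac{1}{3} + 0 = \frac{1}{3} \approx 0.33333$)
$j k{\left(-71 \right)} = \frac{1}{3} \left(- \frac{1}{57}\right) = - \frac{1}{171}$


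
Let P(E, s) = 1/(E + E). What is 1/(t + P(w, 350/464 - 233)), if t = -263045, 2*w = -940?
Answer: -940/247262301 ≈ -3.8016e-6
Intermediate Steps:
w = -470 (w = (½)*(-940) = -470)
P(E, s) = 1/(2*E)
1/(t + P(w, 350/464 - 233)) = 1/(-263045 + (½)/(-470)) = 1/(-263045 + (½)*(-1/470)) = 1/(-263045 - 1/940) = 1/(-247262301/940) = -940/247262301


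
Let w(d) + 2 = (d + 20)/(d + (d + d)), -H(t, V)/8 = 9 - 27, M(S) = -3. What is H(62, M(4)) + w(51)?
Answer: 21797/153 ≈ 142.46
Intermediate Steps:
H(t, V) = 144 (H(t, V) = -8*(9 - 27) = -8*(-18) = 144)
w(d) = -2 + (20 + d)/(3*d) (w(d) = -2 + (d + 20)/(d + (d + d)) = -2 + (20 + d)/(d + 2*d) = -2 + (20 + d)/((3*d)) = -2 + (20 + d)*(1/(3*d)) = -2 + (20 + d)/(3*d))
H(62, M(4)) + w(51) = 144 + (5/3)*(4 - 1*51)/51 = 144 + (5/3)*(1/51)*(4 - 51) = 144 + (5/3)*(1/51)*(-47) = 144 - 235/153 = 21797/153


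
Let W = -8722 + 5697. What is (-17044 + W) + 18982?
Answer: -1087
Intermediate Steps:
W = -3025
(-17044 + W) + 18982 = (-17044 - 3025) + 18982 = -20069 + 18982 = -1087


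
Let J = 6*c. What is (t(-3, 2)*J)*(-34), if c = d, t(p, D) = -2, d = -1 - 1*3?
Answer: -1632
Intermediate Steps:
d = -4 (d = -1 - 3 = -4)
c = -4
J = -24 (J = 6*(-4) = -24)
(t(-3, 2)*J)*(-34) = -2*(-24)*(-34) = 48*(-34) = -1632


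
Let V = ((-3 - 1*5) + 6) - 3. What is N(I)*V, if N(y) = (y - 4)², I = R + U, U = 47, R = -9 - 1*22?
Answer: -720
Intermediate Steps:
R = -31 (R = -9 - 22 = -31)
I = 16 (I = -31 + 47 = 16)
N(y) = (-4 + y)²
V = -5 (V = ((-3 - 5) + 6) - 3 = (-8 + 6) - 3 = -2 - 3 = -5)
N(I)*V = (-4 + 16)²*(-5) = 12²*(-5) = 144*(-5) = -720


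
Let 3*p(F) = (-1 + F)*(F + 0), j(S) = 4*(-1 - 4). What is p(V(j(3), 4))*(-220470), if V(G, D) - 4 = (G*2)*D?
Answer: -1799917080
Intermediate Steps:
j(S) = -20 (j(S) = 4*(-5) = -20)
V(G, D) = 4 + 2*D*G (V(G, D) = 4 + (G*2)*D = 4 + (2*G)*D = 4 + 2*D*G)
p(F) = F*(-1 + F)/3 (p(F) = ((-1 + F)*(F + 0))/3 = ((-1 + F)*F)/3 = (F*(-1 + F))/3 = F*(-1 + F)/3)
p(V(j(3), 4))*(-220470) = ((4 + 2*4*(-20))*(-1 + (4 + 2*4*(-20)))/3)*(-220470) = ((4 - 160)*(-1 + (4 - 160))/3)*(-220470) = ((⅓)*(-156)*(-1 - 156))*(-220470) = ((⅓)*(-156)*(-157))*(-220470) = 8164*(-220470) = -1799917080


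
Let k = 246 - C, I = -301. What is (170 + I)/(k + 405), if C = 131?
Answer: -131/520 ≈ -0.25192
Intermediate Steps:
k = 115 (k = 246 - 1*131 = 246 - 131 = 115)
(170 + I)/(k + 405) = (170 - 301)/(115 + 405) = -131/520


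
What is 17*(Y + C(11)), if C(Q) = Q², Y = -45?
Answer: 1292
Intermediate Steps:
17*(Y + C(11)) = 17*(-45 + 11²) = 17*(-45 + 121) = 17*76 = 1292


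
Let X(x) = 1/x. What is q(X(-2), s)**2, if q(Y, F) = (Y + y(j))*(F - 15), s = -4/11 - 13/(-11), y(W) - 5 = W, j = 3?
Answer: 1368900/121 ≈ 11313.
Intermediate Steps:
y(W) = 5 + W
s = 9/11 (s = -4*1/11 - 13*(-1/11) = -4/11 + 13/11 = 9/11 ≈ 0.81818)
q(Y, F) = (-15 + F)*(8 + Y) (q(Y, F) = (Y + (5 + 3))*(F - 15) = (Y + 8)*(-15 + F) = (8 + Y)*(-15 + F) = (-15 + F)*(8 + Y))
q(X(-2), s)**2 = (-120 - 15/(-2) + 8*(9/11) + (9/11)/(-2))**2 = (-120 - 15*(-1/2) + 72/11 + (9/11)*(-1/2))**2 = (-120 + 15/2 + 72/11 - 9/22)**2 = (-1170/11)**2 = 1368900/121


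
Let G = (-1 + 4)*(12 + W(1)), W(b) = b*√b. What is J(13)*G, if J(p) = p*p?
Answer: 6591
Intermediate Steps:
J(p) = p²
W(b) = b^(3/2)
G = 39 (G = (-1 + 4)*(12 + 1^(3/2)) = 3*(12 + 1) = 3*13 = 39)
J(13)*G = 13²*39 = 169*39 = 6591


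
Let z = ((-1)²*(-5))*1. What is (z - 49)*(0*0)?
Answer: 0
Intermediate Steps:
z = -5 (z = (1*(-5))*1 = -5*1 = -5)
(z - 49)*(0*0) = (-5 - 49)*(0*0) = -54*0 = 0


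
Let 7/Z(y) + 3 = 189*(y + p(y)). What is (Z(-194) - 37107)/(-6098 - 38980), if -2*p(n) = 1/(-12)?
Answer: 10883074979/13220881542 ≈ 0.82317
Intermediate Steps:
p(n) = 1/24 (p(n) = -1/2/(-12) = -1/2*(-1/12) = 1/24)
Z(y) = 7/(39/8 + 189*y) (Z(y) = 7/(-3 + 189*(y + 1/24)) = 7/(-3 + 189*(1/24 + y)) = 7/(-3 + (63/8 + 189*y)) = 7/(39/8 + 189*y))
(Z(-194) - 37107)/(-6098 - 38980) = (56/(3*(13 + 504*(-194))) - 37107)/(-6098 - 38980) = (56/(3*(13 - 97776)) - 37107)/(-45078) = ((56/3)/(-97763) - 37107)*(-1/45078) = ((56/3)*(-1/97763) - 37107)*(-1/45078) = (-56/293289 - 37107)*(-1/45078) = -10883074979/293289*(-1/45078) = 10883074979/13220881542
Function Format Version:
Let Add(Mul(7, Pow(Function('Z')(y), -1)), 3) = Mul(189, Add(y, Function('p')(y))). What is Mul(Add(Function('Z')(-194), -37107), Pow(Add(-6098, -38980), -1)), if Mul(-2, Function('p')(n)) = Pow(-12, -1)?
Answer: Rational(10883074979, 13220881542) ≈ 0.82317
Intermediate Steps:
Function('p')(n) = Rational(1, 24) (Function('p')(n) = Mul(Rational(-1, 2), Pow(-12, -1)) = Mul(Rational(-1, 2), Rational(-1, 12)) = Rational(1, 24))
Function('Z')(y) = Mul(7, Pow(Add(Rational(39, 8), Mul(189, y)), -1)) (Function('Z')(y) = Mul(7, Pow(Add(-3, Mul(189, Add(y, Rational(1, 24)))), -1)) = Mul(7, Pow(Add(-3, Mul(189, Add(Rational(1, 24), y))), -1)) = Mul(7, Pow(Add(-3, Add(Rational(63, 8), Mul(189, y))), -1)) = Mul(7, Pow(Add(Rational(39, 8), Mul(189, y)), -1)))
Mul(Add(Function('Z')(-194), -37107), Pow(Add(-6098, -38980), -1)) = Mul(Add(Mul(Rational(56, 3), Pow(Add(13, Mul(504, -194)), -1)), -37107), Pow(Add(-6098, -38980), -1)) = Mul(Add(Mul(Rational(56, 3), Pow(Add(13, -97776), -1)), -37107), Pow(-45078, -1)) = Mul(Add(Mul(Rational(56, 3), Pow(-97763, -1)), -37107), Rational(-1, 45078)) = Mul(Add(Mul(Rational(56, 3), Rational(-1, 97763)), -37107), Rational(-1, 45078)) = Mul(Add(Rational(-56, 293289), -37107), Rational(-1, 45078)) = Mul(Rational(-10883074979, 293289), Rational(-1, 45078)) = Rational(10883074979, 13220881542)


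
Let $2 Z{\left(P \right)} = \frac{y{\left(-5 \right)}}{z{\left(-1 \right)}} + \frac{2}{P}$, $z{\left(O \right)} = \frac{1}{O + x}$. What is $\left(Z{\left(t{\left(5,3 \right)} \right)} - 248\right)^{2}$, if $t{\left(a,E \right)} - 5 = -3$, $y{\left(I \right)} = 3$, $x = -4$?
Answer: $65025$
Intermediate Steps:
$z{\left(O \right)} = \frac{1}{-4 + O}$ ($z{\left(O \right)} = \frac{1}{O - 4} = \frac{1}{-4 + O}$)
$t{\left(a,E \right)} = 2$ ($t{\left(a,E \right)} = 5 - 3 = 2$)
$Z{\left(P \right)} = - \frac{15}{2} + \frac{1}{P}$ ($Z{\left(P \right)} = \frac{\frac{3}{\frac{1}{-4 - 1}} + \frac{2}{P}}{2} = \frac{\frac{3}{\frac{1}{-5}} + \frac{2}{P}}{2} = \frac{\frac{3}{- \frac{1}{5}} + \frac{2}{P}}{2} = \frac{3 \left(-5\right) + \frac{2}{P}}{2} = \frac{-15 + \frac{2}{P}}{2} = - \frac{15}{2} + \frac{1}{P}$)
$\left(Z{\left(t{\left(5,3 \right)} \right)} - 248\right)^{2} = \left(\left(- \frac{15}{2} + \frac{1}{2}\right) - 248\right)^{2} = \left(-7 - 248\right)^{2} = \left(-255\right)^{2} = 65025$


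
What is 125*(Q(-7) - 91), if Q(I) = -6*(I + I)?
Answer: -875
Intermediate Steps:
Q(I) = -12*I
125*(Q(-7) - 91) = 125*(-12*(-7) - 91) = 125*(84 - 91) = 125*(-7) = -875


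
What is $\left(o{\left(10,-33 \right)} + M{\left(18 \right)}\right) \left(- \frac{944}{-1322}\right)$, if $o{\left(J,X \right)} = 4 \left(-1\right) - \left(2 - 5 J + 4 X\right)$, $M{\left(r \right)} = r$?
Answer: $\frac{91568}{661} \approx 138.53$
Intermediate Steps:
$o{\left(J,X \right)} = -6 - 4 X + 5 J$ ($o{\left(J,X \right)} = -4 - \left(2 - 5 J + 4 X\right) = -6 - 4 X + 5 J$)
$\left(o{\left(10,-33 \right)} + M{\left(18 \right)}\right) \left(- \frac{944}{-1322}\right) = \left(\left(-6 - -132 + 5 \cdot 10\right) + 18\right) \left(- \frac{944}{-1322}\right) = \left(\left(-6 + 132 + 50\right) + 18\right) \left(\left(-944\right) \left(- \frac{1}{1322}\right)\right) = \left(176 + 18\right) \frac{472}{661} = 194 \cdot \frac{472}{661} = \frac{91568}{661}$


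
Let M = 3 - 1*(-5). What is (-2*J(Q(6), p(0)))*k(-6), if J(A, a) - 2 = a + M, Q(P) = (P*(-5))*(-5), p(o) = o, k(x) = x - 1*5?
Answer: 220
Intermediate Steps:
k(x) = -5 + x (k(x) = x - 5 = -5 + x)
Q(P) = 25*P (Q(P) = -5*P*(-5) = 25*P)
M = 8 (M = 3 + 5 = 8)
J(A, a) = 10 + a (J(A, a) = 2 + (a + 8) = 2 + (8 + a) = 10 + a)
(-2*J(Q(6), p(0)))*k(-6) = (-2*(10 + 0))*(-5 - 6) = -2*10*(-11) = -20*(-11) = 220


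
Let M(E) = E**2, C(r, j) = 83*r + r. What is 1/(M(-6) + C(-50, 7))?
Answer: -1/4164 ≈ -0.00024015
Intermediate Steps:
C(r, j) = 84*r
1/(M(-6) + C(-50, 7)) = 1/((-6)**2 + 84*(-50)) = 1/(36 - 4200) = 1/(-4164) = -1/4164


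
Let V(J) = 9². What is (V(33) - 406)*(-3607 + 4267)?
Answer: -214500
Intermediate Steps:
V(J) = 81
(V(33) - 406)*(-3607 + 4267) = (81 - 406)*(-3607 + 4267) = -325*660 = -214500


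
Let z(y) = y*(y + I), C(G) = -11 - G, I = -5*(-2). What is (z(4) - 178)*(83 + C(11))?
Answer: -7442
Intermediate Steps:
I = 10
z(y) = y*(10 + y) (z(y) = y*(y + 10) = y*(10 + y))
(z(4) - 178)*(83 + C(11)) = (4*(10 + 4) - 178)*(83 + (-11 - 1*11)) = (4*14 - 178)*(83 + (-11 - 11)) = (56 - 178)*(83 - 22) = -122*61 = -7442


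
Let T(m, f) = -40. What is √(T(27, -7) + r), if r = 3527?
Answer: √3487 ≈ 59.051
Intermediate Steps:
√(T(27, -7) + r) = √(-40 + 3527) = √3487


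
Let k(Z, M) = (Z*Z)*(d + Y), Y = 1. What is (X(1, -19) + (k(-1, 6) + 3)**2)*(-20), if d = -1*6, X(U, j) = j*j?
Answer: -7300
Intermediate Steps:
X(U, j) = j**2
d = -6
k(Z, M) = -5*Z**2 (k(Z, M) = (Z*Z)*(-6 + 1) = Z**2*(-5) = -5*Z**2)
(X(1, -19) + (k(-1, 6) + 3)**2)*(-20) = ((-19)**2 + (-5*(-1)**2 + 3)**2)*(-20) = (361 + (-5*1 + 3)**2)*(-20) = (361 + (-5 + 3)**2)*(-20) = (361 + (-2)**2)*(-20) = (361 + 4)*(-20) = 365*(-20) = -7300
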